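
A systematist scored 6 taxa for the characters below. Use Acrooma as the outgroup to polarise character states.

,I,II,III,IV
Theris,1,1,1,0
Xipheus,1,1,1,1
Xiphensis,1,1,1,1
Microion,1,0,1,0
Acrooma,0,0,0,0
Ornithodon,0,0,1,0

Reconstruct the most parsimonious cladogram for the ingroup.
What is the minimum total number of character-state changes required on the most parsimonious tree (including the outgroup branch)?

4

The outgroup has state '0' for every character, so '1' is the derived state throughout.
I: derived state '1' in Microion, Theris, Xiphensis, and Xipheus only — synapomorphy for {Microion, Theris, Xiphensis, Xipheus}.
II: derived state '1' in Theris, Xiphensis, and Xipheus only — synapomorphy for {Theris, Xiphensis, Xipheus}.
All ingroup taxa share the derived state '1' for III; it defines the ingroup but does not resolve relationships within it.
IV: derived state '1' in Xiphensis and Xipheus only — synapomorphy for {Xiphensis, Xipheus}.
Most parsimonious ingroup topology: ((Microion,((Xiphensis,Xipheus),Theris)),Ornithodon).
Changes per character on this tree: I: 1; II: 1; III: 1; IV: 1.
Total = 4.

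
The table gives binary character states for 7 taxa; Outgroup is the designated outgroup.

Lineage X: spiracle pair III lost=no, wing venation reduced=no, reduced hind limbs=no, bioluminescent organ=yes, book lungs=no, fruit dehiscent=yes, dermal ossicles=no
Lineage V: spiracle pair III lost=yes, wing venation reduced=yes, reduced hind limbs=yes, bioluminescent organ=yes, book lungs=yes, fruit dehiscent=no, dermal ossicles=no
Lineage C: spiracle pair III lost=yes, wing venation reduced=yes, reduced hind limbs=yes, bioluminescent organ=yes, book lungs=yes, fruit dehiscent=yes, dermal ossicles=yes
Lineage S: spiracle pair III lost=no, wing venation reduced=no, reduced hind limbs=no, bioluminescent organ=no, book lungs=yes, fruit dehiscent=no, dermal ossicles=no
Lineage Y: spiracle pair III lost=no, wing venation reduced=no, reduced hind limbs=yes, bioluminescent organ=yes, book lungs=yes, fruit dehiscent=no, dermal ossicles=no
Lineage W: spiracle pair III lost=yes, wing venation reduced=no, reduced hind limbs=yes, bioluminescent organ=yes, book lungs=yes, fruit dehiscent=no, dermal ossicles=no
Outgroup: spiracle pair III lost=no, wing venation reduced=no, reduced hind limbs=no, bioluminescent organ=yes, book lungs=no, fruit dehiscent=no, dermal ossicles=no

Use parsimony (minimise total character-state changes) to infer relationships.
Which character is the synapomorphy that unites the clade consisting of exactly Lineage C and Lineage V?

wing venation reduced

Character polarity is set by the outgroup: the derived state is whichever differs from the outgroup's state, so for bioluminescent organ the derived state is 'no', and for the remaining characters it is 'yes'.
spiracle pair III lost: derived state 'yes' in Lineage C, Lineage V, and Lineage W only — synapomorphy for {Lineage C, Lineage V, Lineage W}.
wing venation reduced (derived state 'yes') is shared by Lineage C and Lineage V — a synapomorphy uniting that clade.
Only Lineage C, Lineage V, Lineage W, and Lineage Y show the derived state 'yes' for reduced hind limbs, supporting them as a clade.
bioluminescent organ: derived state 'no' in Lineage S only — an autapomorphy, so it tells us nothing about relationships among taxa.
book lungs: derived state 'yes' in Lineage C, Lineage S, Lineage V, Lineage W, and Lineage Y only — synapomorphy for {Lineage C, Lineage S, Lineage V, Lineage W, Lineage Y}.
fruit dehiscent (state 'yes') occurs in Lineage C and Lineage X but conflicts with the nesting implied by the other characters — most parsimoniously interpreted as homoplasy.
dermal ossicles: derived state 'yes' in Lineage C only — an autapomorphy, so it tells us nothing about relationships among taxa.
Most parsimonious ingroup topology: (((((Lineage V,Lineage C),Lineage W),Lineage Y),Lineage S),Lineage X).
The clade {Lineage C, Lineage V} is supported by wing venation reduced: its derived state 'yes' occurs in exactly those taxa and in no other taxon (including the outgroup).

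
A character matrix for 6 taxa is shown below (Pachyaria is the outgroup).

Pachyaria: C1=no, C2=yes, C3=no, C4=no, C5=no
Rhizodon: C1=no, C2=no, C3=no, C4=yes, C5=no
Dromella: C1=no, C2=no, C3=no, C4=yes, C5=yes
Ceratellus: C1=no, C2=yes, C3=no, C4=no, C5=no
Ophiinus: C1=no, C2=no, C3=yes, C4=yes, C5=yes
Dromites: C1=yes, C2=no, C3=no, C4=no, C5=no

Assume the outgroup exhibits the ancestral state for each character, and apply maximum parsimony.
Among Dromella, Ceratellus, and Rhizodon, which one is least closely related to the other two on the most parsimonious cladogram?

Ceratellus

Character polarity is set by the outgroup: the derived state is whichever differs from the outgroup's state, so for C2 the derived state is 'no', and for the remaining characters it is 'yes'.
C1 (derived state 'yes') is unique to Dromites (autapomorphy; uninformative for grouping).
C2 (derived state 'no') is shared by Dromella, Dromites, Ophiinus, and Rhizodon — a synapomorphy uniting that clade.
C3: derived state 'yes' in Ophiinus only — an autapomorphy, so it tells us nothing about relationships among taxa.
Only Dromella, Ophiinus, and Rhizodon show the derived state 'yes' for C4, supporting them as a clade.
Only Dromella and Ophiinus show the derived state 'yes' for C5, supporting them as a clade.
Most parsimonious ingroup topology: (((Rhizodon,(Dromella,Ophiinus)),Dromites),Ceratellus).
Dromella and Rhizodon share a more recent common ancestor with each other than either does with Ceratellus, so Ceratellus is the least closely related of the three.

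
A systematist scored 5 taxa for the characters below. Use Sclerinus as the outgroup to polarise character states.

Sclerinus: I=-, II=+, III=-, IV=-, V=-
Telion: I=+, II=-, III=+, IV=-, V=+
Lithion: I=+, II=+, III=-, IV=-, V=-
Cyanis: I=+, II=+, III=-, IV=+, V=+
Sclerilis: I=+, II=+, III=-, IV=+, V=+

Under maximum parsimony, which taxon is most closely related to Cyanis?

Sclerilis

Character polarity is set by the outgroup: the derived state is whichever differs from the outgroup's state, so for II the derived state is '-', and for the remaining characters it is '+'.
I (derived state '+') is shared by all ingroup taxa — unites the whole ingroup.
II: derived state '-' in Telion only — an autapomorphy, so it tells us nothing about relationships among taxa.
III: derived state '+' in Telion only — an autapomorphy, so it tells us nothing about relationships among taxa.
IV (derived state '+') is shared by Cyanis and Sclerilis — a synapomorphy uniting that clade.
Only Cyanis, Sclerilis, and Telion show the derived state '+' for V, supporting them as a clade.
Most parsimonious ingroup topology: ((Telion,(Cyanis,Sclerilis)),Lithion).
Cyanis and Sclerilis form a cherry on this tree, so they are sister taxa.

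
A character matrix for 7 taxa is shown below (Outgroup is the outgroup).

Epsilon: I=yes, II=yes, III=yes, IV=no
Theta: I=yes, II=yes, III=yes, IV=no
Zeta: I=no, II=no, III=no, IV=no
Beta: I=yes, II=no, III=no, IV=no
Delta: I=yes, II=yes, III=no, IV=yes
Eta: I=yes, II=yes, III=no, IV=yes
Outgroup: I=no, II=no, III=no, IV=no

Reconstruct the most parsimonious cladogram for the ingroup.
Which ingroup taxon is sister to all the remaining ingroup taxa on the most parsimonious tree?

Zeta

The outgroup has state 'no' for every character, so 'yes' is the derived state throughout.
Only Beta, Delta, Epsilon, Eta, and Theta show the derived state 'yes' for I, supporting them as a clade.
II: derived state 'yes' in Delta, Epsilon, Eta, and Theta only — synapomorphy for {Delta, Epsilon, Eta, Theta}.
Only Epsilon and Theta show the derived state 'yes' for III, supporting them as a clade.
IV: derived state 'yes' in Delta and Eta only — synapomorphy for {Delta, Eta}.
Most parsimonious ingroup topology: ((((Theta,Epsilon),(Delta,Eta)),Beta),Zeta).
Zeta is sister to the clade containing all other ingroup taxa, so it is the earliest-diverging (most basal) ingroup lineage.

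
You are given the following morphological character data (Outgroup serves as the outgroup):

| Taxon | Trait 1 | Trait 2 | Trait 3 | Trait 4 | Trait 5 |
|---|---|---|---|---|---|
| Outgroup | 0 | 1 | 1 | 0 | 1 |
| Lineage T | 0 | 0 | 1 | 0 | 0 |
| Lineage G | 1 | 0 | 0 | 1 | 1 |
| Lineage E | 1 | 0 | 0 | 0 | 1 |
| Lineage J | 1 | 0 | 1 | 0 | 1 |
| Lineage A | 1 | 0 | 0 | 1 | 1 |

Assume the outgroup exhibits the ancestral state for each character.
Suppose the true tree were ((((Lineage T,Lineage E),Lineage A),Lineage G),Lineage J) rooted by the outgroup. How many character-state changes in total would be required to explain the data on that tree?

Map each character onto ((((Lineage T,Lineage E),Lineage A),Lineage G),Lineage J) (rooted by Outgroup) and count the minimum state changes it requires (Fitch parsimony):
Trait 1: 2; Trait 2: 1; Trait 3: 2; Trait 4: 2; Trait 5: 1.
Total tree length = 8.

8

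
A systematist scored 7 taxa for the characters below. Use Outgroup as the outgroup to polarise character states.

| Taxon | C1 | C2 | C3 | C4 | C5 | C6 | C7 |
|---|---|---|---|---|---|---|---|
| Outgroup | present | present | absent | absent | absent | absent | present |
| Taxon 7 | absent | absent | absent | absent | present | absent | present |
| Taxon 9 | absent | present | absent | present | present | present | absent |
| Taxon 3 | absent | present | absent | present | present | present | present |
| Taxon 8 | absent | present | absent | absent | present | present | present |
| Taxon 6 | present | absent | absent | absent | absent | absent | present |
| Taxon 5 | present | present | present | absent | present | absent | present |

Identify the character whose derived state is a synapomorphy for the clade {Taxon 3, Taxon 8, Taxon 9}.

C6

Character polarity is set by the outgroup: the derived state is whichever differs from the outgroup's state, so for C1, C2, C7 the derived state is 'absent', and for the remaining characters it is 'present'.
C1 (derived state 'absent') is shared by Taxon 3, Taxon 7, Taxon 8, and Taxon 9 — a synapomorphy uniting that clade.
C2 groups Taxon 6 and Taxon 7, which is incompatible with the clades supported by the remaining characters; treating it as convergent (homoplasy) costs fewer steps than any alternative tree.
C3 (derived state 'present') is unique to Taxon 5 (autapomorphy; uninformative for grouping).
C4: derived state 'present' in Taxon 3 and Taxon 9 only — synapomorphy for {Taxon 3, Taxon 9}.
C5 (derived state 'present') is shared by Taxon 3, Taxon 5, Taxon 7, Taxon 8, and Taxon 9 — a synapomorphy uniting that clade.
C6 (derived state 'present') is shared by Taxon 3, Taxon 8, and Taxon 9 — a synapomorphy uniting that clade.
C7: derived state 'absent' in Taxon 9 only — an autapomorphy, so it tells us nothing about relationships among taxa.
Most parsimonious ingroup topology: (((Taxon 7,((Taxon 9,Taxon 3),Taxon 8)),Taxon 5),Taxon 6).
The clade {Taxon 3, Taxon 8, Taxon 9} is supported by C6: its derived state 'present' occurs in exactly those taxa and in no other taxon (including the outgroup).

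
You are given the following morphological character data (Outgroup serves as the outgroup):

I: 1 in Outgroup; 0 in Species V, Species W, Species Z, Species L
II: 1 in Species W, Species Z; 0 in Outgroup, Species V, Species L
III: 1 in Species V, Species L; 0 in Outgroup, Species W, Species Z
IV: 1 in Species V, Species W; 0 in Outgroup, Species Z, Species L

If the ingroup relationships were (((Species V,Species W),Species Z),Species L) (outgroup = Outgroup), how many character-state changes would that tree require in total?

Map each character onto (((Species V,Species W),Species Z),Species L) (rooted by Outgroup) and count the minimum state changes it requires (Fitch parsimony):
I: 1; II: 2; III: 2; IV: 1.
Total tree length = 6.

6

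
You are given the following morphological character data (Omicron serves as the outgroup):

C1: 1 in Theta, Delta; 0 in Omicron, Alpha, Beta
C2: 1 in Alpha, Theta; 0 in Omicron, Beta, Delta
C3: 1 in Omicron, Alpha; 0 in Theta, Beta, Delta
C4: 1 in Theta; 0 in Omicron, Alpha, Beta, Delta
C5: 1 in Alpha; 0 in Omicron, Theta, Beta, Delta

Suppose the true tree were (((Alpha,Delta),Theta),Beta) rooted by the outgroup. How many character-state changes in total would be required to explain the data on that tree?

8

Map each character onto (((Alpha,Delta),Theta),Beta) (rooted by Omicron) and count the minimum state changes it requires (Fitch parsimony):
C1: 2; C2: 2; C3: 2; C4: 1; C5: 1.
Total tree length = 8.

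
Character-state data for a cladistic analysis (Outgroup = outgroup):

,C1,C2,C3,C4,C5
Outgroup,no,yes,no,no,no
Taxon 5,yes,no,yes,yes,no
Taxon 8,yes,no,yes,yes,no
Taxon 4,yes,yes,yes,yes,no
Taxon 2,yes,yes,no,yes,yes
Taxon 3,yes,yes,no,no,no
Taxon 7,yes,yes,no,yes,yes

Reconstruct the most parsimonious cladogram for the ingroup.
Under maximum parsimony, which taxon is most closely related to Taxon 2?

Character polarity is set by the outgroup: the derived state is whichever differs from the outgroup's state, so for C2 the derived state is 'no', and for the remaining characters it is 'yes'.
C1 (derived state 'yes') is shared by all ingroup taxa — unites the whole ingroup.
C2 (derived state 'no') is shared by Taxon 5 and Taxon 8 — a synapomorphy uniting that clade.
C3 (derived state 'yes') is shared by Taxon 4, Taxon 5, and Taxon 8 — a synapomorphy uniting that clade.
C4: derived state 'yes' in Taxon 2, Taxon 4, Taxon 5, Taxon 7, and Taxon 8 only — synapomorphy for {Taxon 2, Taxon 4, Taxon 5, Taxon 7, Taxon 8}.
Only Taxon 2 and Taxon 7 show the derived state 'yes' for C5, supporting them as a clade.
Most parsimonious ingroup topology: ((((Taxon 5,Taxon 8),Taxon 4),(Taxon 2,Taxon 7)),Taxon 3).
Taxon 2 and Taxon 7 form a cherry on this tree, so they are sister taxa.

Taxon 7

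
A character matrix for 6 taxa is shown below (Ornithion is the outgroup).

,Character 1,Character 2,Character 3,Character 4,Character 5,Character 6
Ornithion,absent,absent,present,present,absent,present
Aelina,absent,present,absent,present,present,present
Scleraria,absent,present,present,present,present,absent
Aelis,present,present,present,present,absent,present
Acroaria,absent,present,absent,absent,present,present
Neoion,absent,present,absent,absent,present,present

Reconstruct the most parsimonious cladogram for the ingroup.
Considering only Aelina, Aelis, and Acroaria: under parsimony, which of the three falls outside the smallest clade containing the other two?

Character polarity is set by the outgroup: the derived state is whichever differs from the outgroup's state, so for Character 3, Character 4, Character 6 the derived state is 'absent', and for the remaining characters it is 'present'.
Character 1 (derived state 'present') is unique to Aelis (autapomorphy; uninformative for grouping).
All ingroup taxa share the derived state 'present' for Character 2; it defines the ingroup but does not resolve relationships within it.
Character 3: derived state 'absent' in Acroaria, Aelina, and Neoion only — synapomorphy for {Acroaria, Aelina, Neoion}.
Character 4 (derived state 'absent') is shared by Acroaria and Neoion — a synapomorphy uniting that clade.
Character 5: derived state 'present' in Acroaria, Aelina, Neoion, and Scleraria only — synapomorphy for {Acroaria, Aelina, Neoion, Scleraria}.
Character 6: derived state 'absent' in Scleraria only — an autapomorphy, so it tells us nothing about relationships among taxa.
Most parsimonious ingroup topology: (((Aelina,(Acroaria,Neoion)),Scleraria),Aelis).
Acroaria and Aelina share a more recent common ancestor with each other than either does with Aelis, so Aelis is the least closely related of the three.

Aelis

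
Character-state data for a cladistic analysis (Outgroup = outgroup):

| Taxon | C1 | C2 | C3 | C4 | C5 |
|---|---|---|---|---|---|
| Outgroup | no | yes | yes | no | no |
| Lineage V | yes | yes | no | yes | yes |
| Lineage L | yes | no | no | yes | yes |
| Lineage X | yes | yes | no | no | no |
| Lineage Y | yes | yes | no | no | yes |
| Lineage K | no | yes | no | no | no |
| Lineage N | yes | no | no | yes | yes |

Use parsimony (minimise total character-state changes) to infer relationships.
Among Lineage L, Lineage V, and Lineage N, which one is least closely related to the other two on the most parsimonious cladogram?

Lineage V

Character polarity is set by the outgroup: the derived state is whichever differs from the outgroup's state, so for C2, C3 the derived state is 'no', and for the remaining characters it is 'yes'.
C1 (derived state 'yes') is shared by Lineage L, Lineage N, Lineage V, Lineage X, and Lineage Y — a synapomorphy uniting that clade.
C2: derived state 'no' in Lineage L and Lineage N only — synapomorphy for {Lineage L, Lineage N}.
C3 (derived state 'no') is shared by all ingroup taxa — unites the whole ingroup.
C4 (derived state 'yes') is shared by Lineage L, Lineage N, and Lineage V — a synapomorphy uniting that clade.
Only Lineage L, Lineage N, Lineage V, and Lineage Y show the derived state 'yes' for C5, supporting them as a clade.
Most parsimonious ingroup topology: ((((Lineage V,(Lineage L,Lineage N)),Lineage Y),Lineage X),Lineage K).
Lineage L and Lineage N share a more recent common ancestor with each other than either does with Lineage V, so Lineage V is the least closely related of the three.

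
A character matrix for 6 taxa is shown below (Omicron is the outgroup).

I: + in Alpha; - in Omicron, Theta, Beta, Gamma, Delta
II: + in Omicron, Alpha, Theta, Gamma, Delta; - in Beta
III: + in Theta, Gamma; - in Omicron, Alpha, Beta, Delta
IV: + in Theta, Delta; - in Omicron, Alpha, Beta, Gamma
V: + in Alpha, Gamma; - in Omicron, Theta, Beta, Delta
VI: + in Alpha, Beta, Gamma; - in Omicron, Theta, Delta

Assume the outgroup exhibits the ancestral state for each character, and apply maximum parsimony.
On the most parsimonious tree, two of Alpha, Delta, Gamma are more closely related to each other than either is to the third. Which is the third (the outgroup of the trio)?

Character polarity is set by the outgroup: the derived state is whichever differs from the outgroup's state, so for II the derived state is '-', and for the remaining characters it is '+'.
I: derived state '+' in Alpha only — an autapomorphy, so it tells us nothing about relationships among taxa.
II (derived state '-') is unique to Beta (autapomorphy; uninformative for grouping).
III (state '+') occurs in Gamma and Theta but conflicts with the nesting implied by the other characters — most parsimoniously interpreted as homoplasy.
Only Delta and Theta show the derived state '+' for IV, supporting them as a clade.
Only Alpha and Gamma show the derived state '+' for V, supporting them as a clade.
Only Alpha, Beta, and Gamma show the derived state '+' for VI, supporting them as a clade.
Most parsimonious ingroup topology: (((Gamma,Alpha),Beta),(Theta,Delta)).
Alpha and Gamma share a more recent common ancestor with each other than either does with Delta, so Delta is the least closely related of the three.

Delta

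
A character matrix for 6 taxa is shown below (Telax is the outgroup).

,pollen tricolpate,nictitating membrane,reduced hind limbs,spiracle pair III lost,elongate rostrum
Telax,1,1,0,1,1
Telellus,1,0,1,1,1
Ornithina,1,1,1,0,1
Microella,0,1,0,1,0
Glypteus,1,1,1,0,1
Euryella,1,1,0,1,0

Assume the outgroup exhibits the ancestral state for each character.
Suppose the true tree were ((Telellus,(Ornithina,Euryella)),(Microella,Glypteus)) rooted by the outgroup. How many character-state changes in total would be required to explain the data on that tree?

9

Map each character onto ((Telellus,(Ornithina,Euryella)),(Microella,Glypteus)) (rooted by Telax) and count the minimum state changes it requires (Fitch parsimony):
pollen tricolpate: 1; nictitating membrane: 1; reduced hind limbs: 3; spiracle pair III lost: 2; elongate rostrum: 2.
Total tree length = 9.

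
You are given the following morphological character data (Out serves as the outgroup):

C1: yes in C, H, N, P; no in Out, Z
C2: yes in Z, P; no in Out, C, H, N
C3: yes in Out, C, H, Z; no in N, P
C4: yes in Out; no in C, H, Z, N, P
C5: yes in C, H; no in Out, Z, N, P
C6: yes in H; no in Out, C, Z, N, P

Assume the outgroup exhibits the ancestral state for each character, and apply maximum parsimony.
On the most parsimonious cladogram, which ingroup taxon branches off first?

Character polarity is set by the outgroup: the derived state is whichever differs from the outgroup's state, so for C3, C4 the derived state is 'no', and for the remaining characters it is 'yes'.
C1: derived state 'yes' in C, H, N, and P only — synapomorphy for {C, H, N, P}.
C2 groups P and Z, which is incompatible with the clades supported by the remaining characters; treating it as convergent (homoplasy) costs fewer steps than any alternative tree.
Only N and P show the derived state 'no' for C3, supporting them as a clade.
All ingroup taxa share the derived state 'no' for C4; it defines the ingroup but does not resolve relationships within it.
Only C and H show the derived state 'yes' for C5, supporting them as a clade.
C6: derived state 'yes' in H only — an autapomorphy, so it tells us nothing about relationships among taxa.
Most parsimonious ingroup topology: (((C,H),(N,P)),Z).
Z is sister to the clade containing all other ingroup taxa, so it is the earliest-diverging (most basal) ingroup lineage.

Z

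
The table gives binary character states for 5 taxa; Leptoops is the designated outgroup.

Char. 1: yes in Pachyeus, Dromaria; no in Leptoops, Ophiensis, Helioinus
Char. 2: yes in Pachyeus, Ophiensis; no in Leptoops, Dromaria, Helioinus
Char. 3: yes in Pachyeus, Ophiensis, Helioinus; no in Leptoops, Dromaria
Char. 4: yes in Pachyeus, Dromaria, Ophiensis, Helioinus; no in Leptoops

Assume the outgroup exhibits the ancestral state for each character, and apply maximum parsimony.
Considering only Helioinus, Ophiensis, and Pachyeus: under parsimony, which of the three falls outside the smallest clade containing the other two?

Helioinus

The outgroup has state 'no' for every character, so 'yes' is the derived state throughout.
Char. 1 (state 'yes') occurs in Dromaria and Pachyeus but conflicts with the nesting implied by the other characters — most parsimoniously interpreted as homoplasy.
Only Ophiensis and Pachyeus show the derived state 'yes' for Char. 2, supporting them as a clade.
Only Helioinus, Ophiensis, and Pachyeus show the derived state 'yes' for Char. 3, supporting them as a clade.
All ingroup taxa share the derived state 'yes' for Char. 4; it defines the ingroup but does not resolve relationships within it.
Most parsimonious ingroup topology: (((Pachyeus,Ophiensis),Helioinus),Dromaria).
Ophiensis and Pachyeus share a more recent common ancestor with each other than either does with Helioinus, so Helioinus is the least closely related of the three.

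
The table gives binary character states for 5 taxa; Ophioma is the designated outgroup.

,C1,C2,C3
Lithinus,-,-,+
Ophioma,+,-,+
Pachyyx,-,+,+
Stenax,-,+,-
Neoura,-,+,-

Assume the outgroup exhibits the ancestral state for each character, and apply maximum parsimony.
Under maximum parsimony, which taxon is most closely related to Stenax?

Neoura

Character polarity is set by the outgroup: the derived state is whichever differs from the outgroup's state, so for C1, C3 the derived state is '-', and for the remaining characters it is '+'.
C1 (derived state '-') is shared by all ingroup taxa — unites the whole ingroup.
C2: derived state '+' in Neoura, Pachyyx, and Stenax only — synapomorphy for {Neoura, Pachyyx, Stenax}.
C3: derived state '-' in Neoura and Stenax only — synapomorphy for {Neoura, Stenax}.
Most parsimonious ingroup topology: (Lithinus,((Neoura,Stenax),Pachyyx)).
Stenax and Neoura form a cherry on this tree, so they are sister taxa.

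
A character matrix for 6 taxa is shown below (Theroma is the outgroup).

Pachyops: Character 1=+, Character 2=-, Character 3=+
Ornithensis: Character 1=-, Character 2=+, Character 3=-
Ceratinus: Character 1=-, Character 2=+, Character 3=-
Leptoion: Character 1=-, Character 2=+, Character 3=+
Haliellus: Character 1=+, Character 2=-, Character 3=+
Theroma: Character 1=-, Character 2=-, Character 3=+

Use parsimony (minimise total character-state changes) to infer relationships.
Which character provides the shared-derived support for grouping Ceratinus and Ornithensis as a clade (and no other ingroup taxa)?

Character polarity is set by the outgroup: the derived state is whichever differs from the outgroup's state, so for Character 3 the derived state is '-', and for the remaining characters it is '+'.
Character 1 (derived state '+') is shared by Haliellus and Pachyops — a synapomorphy uniting that clade.
Only Ceratinus, Leptoion, and Ornithensis show the derived state '+' for Character 2, supporting them as a clade.
Character 3 (derived state '-') is shared by Ceratinus and Ornithensis — a synapomorphy uniting that clade.
Most parsimonious ingroup topology: (((Ornithensis,Ceratinus),Leptoion),(Pachyops,Haliellus)).
The clade {Ceratinus, Ornithensis} is supported by Character 3: its derived state '-' occurs in exactly those taxa and in no other taxon (including the outgroup).

Character 3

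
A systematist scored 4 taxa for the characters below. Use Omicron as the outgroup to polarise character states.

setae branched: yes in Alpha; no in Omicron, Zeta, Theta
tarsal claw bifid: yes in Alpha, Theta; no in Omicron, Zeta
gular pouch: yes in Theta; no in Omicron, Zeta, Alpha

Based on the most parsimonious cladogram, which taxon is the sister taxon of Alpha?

The outgroup has state 'no' for every character, so 'yes' is the derived state throughout.
setae branched (derived state 'yes') is unique to Alpha (autapomorphy; uninformative for grouping).
tarsal claw bifid (derived state 'yes') is shared by Alpha and Theta — a synapomorphy uniting that clade.
gular pouch: derived state 'yes' in Theta only — an autapomorphy, so it tells us nothing about relationships among taxa.
Most parsimonious ingroup topology: (Zeta,(Alpha,Theta)).
Alpha and Theta form a cherry on this tree, so they are sister taxa.

Theta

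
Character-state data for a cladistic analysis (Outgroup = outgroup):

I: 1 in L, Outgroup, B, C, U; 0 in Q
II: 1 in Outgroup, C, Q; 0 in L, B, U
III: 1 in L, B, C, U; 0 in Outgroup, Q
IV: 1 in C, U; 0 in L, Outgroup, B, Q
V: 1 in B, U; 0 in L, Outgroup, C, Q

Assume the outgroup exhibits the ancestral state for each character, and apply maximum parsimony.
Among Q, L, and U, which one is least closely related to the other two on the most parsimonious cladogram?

Character polarity is set by the outgroup: the derived state is whichever differs from the outgroup's state, so for I, II the derived state is '0', and for the remaining characters it is '1'.
I: derived state '0' in Q only — an autapomorphy, so it tells us nothing about relationships among taxa.
Only B, L, and U show the derived state '0' for II, supporting them as a clade.
III: derived state '1' in B, C, L, and U only — synapomorphy for {B, C, L, U}.
IV (state '1') occurs in C and U but conflicts with the nesting implied by the other characters — most parsimoniously interpreted as homoplasy.
V (derived state '1') is shared by B and U — a synapomorphy uniting that clade.
Most parsimonious ingroup topology: (Q,((L,(U,B)),C)).
L and U share a more recent common ancestor with each other than either does with Q, so Q is the least closely related of the three.

Q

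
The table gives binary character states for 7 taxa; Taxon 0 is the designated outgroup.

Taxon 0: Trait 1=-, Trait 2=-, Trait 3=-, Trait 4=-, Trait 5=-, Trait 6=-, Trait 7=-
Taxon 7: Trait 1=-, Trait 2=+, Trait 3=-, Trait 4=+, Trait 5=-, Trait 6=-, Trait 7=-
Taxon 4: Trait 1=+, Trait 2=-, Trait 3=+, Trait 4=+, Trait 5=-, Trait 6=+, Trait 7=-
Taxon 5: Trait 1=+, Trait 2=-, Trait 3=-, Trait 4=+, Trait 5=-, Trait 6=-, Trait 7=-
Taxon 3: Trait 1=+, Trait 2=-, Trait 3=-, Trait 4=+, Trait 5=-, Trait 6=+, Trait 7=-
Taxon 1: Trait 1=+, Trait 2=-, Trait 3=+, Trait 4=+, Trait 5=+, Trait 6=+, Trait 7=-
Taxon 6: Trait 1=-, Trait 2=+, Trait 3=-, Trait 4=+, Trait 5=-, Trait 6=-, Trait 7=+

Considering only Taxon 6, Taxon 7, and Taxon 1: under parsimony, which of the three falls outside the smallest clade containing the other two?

Taxon 1

The outgroup has state '-' for every character, so '+' is the derived state throughout.
Trait 1: derived state '+' in Taxon 1, Taxon 3, Taxon 4, and Taxon 5 only — synapomorphy for {Taxon 1, Taxon 3, Taxon 4, Taxon 5}.
Only Taxon 6 and Taxon 7 show the derived state '+' for Trait 2, supporting them as a clade.
Trait 3: derived state '+' in Taxon 1 and Taxon 4 only — synapomorphy for {Taxon 1, Taxon 4}.
All ingroup taxa share the derived state '+' for Trait 4; it defines the ingroup but does not resolve relationships within it.
Trait 5: derived state '+' in Taxon 1 only — an autapomorphy, so it tells us nothing about relationships among taxa.
Trait 6: derived state '+' in Taxon 1, Taxon 3, and Taxon 4 only — synapomorphy for {Taxon 1, Taxon 3, Taxon 4}.
Trait 7 (derived state '+') is unique to Taxon 6 (autapomorphy; uninformative for grouping).
Most parsimonious ingroup topology: ((Taxon 7,Taxon 6),(((Taxon 4,Taxon 1),Taxon 3),Taxon 5)).
Taxon 7 and Taxon 6 share a more recent common ancestor with each other than either does with Taxon 1, so Taxon 1 is the least closely related of the three.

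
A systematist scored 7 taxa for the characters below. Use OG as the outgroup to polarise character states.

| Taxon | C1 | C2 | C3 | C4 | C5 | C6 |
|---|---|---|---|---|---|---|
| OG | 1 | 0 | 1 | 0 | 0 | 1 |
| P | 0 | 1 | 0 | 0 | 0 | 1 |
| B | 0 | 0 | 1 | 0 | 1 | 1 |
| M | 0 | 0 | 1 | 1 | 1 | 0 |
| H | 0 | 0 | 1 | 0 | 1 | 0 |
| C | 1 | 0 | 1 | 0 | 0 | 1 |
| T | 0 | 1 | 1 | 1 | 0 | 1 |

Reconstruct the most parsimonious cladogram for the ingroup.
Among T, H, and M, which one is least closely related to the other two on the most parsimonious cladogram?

T

Character polarity is set by the outgroup: the derived state is whichever differs from the outgroup's state, so for C1, C3, C6 the derived state is '0', and for the remaining characters it is '1'.
C1 (derived state '0') is shared by B, H, M, P, and T — a synapomorphy uniting that clade.
Only P and T show the derived state '1' for C2, supporting them as a clade.
C3: derived state '0' in P only — an autapomorphy, so it tells us nothing about relationships among taxa.
C4 (state '1') occurs in M and T but conflicts with the nesting implied by the other characters — most parsimoniously interpreted as homoplasy.
C5: derived state '1' in B, H, and M only — synapomorphy for {B, H, M}.
Only H and M show the derived state '0' for C6, supporting them as a clade.
Most parsimonious ingroup topology: (((P,T),(B,(M,H))),C).
H and M share a more recent common ancestor with each other than either does with T, so T is the least closely related of the three.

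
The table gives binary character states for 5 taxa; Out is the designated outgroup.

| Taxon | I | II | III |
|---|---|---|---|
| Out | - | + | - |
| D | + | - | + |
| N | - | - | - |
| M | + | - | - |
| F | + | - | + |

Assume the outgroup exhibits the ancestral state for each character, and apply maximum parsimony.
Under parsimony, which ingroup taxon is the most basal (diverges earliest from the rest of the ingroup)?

N

Character polarity is set by the outgroup: the derived state is whichever differs from the outgroup's state, so for II the derived state is '-', and for the remaining characters it is '+'.
I: derived state '+' in D, F, and M only — synapomorphy for {D, F, M}.
II (derived state '-') is shared by all ingroup taxa — unites the whole ingroup.
III (derived state '+') is shared by D and F — a synapomorphy uniting that clade.
Most parsimonious ingroup topology: (((D,F),M),N).
N is sister to the clade containing all other ingroup taxa, so it is the earliest-diverging (most basal) ingroup lineage.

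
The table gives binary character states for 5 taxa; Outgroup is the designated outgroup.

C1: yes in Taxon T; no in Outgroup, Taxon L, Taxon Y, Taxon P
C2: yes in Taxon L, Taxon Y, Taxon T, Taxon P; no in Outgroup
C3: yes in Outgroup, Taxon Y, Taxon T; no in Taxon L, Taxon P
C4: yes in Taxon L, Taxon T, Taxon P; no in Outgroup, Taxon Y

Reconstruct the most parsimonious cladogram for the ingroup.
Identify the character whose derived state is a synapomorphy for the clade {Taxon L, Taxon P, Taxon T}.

Character polarity is set by the outgroup: the derived state is whichever differs from the outgroup's state, so for C3 the derived state is 'no', and for the remaining characters it is 'yes'.
C1: derived state 'yes' in Taxon T only — an autapomorphy, so it tells us nothing about relationships among taxa.
All ingroup taxa share the derived state 'yes' for C2; it defines the ingroup but does not resolve relationships within it.
C3: derived state 'no' in Taxon L and Taxon P only — synapomorphy for {Taxon L, Taxon P}.
C4 (derived state 'yes') is shared by Taxon L, Taxon P, and Taxon T — a synapomorphy uniting that clade.
Most parsimonious ingroup topology: (((Taxon L,Taxon P),Taxon T),Taxon Y).
The clade {Taxon L, Taxon P, Taxon T} is supported by C4: its derived state 'yes' occurs in exactly those taxa and in no other taxon (including the outgroup).

C4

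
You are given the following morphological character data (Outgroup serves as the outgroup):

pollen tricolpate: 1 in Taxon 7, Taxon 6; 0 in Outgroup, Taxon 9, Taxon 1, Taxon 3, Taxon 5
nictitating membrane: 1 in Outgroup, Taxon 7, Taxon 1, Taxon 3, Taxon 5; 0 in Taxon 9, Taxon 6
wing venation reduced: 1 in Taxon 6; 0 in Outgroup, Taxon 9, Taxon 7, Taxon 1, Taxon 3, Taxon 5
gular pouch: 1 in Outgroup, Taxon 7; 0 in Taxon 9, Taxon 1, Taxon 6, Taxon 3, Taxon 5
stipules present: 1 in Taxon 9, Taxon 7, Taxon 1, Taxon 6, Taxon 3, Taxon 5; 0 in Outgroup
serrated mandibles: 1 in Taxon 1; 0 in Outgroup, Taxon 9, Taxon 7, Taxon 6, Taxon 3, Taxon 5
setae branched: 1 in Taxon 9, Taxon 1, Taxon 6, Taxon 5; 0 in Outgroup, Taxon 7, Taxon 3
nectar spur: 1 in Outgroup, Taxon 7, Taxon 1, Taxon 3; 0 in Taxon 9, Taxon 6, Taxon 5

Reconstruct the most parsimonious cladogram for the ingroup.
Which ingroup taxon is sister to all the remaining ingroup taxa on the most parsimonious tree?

Taxon 7

Character polarity is set by the outgroup: the derived state is whichever differs from the outgroup's state, so for nictitating membrane, gular pouch, nectar spur the derived state is '0', and for the remaining characters it is '1'.
pollen tricolpate groups Taxon 6 and Taxon 7, which is incompatible with the clades supported by the remaining characters; treating it as convergent (homoplasy) costs fewer steps than any alternative tree.
nictitating membrane (derived state '0') is shared by Taxon 6 and Taxon 9 — a synapomorphy uniting that clade.
wing venation reduced: derived state '1' in Taxon 6 only — an autapomorphy, so it tells us nothing about relationships among taxa.
gular pouch: derived state '0' in Taxon 1, Taxon 3, Taxon 5, Taxon 6, and Taxon 9 only — synapomorphy for {Taxon 1, Taxon 3, Taxon 5, Taxon 6, Taxon 9}.
stipules present (derived state '1') is shared by all ingroup taxa — unites the whole ingroup.
serrated mandibles: derived state '1' in Taxon 1 only — an autapomorphy, so it tells us nothing about relationships among taxa.
setae branched (derived state '1') is shared by Taxon 1, Taxon 5, Taxon 6, and Taxon 9 — a synapomorphy uniting that clade.
nectar spur (derived state '0') is shared by Taxon 5, Taxon 6, and Taxon 9 — a synapomorphy uniting that clade.
Most parsimonious ingroup topology: (((((Taxon 9,Taxon 6),Taxon 5),Taxon 1),Taxon 3),Taxon 7).
Taxon 7 is sister to the clade containing all other ingroup taxa, so it is the earliest-diverging (most basal) ingroup lineage.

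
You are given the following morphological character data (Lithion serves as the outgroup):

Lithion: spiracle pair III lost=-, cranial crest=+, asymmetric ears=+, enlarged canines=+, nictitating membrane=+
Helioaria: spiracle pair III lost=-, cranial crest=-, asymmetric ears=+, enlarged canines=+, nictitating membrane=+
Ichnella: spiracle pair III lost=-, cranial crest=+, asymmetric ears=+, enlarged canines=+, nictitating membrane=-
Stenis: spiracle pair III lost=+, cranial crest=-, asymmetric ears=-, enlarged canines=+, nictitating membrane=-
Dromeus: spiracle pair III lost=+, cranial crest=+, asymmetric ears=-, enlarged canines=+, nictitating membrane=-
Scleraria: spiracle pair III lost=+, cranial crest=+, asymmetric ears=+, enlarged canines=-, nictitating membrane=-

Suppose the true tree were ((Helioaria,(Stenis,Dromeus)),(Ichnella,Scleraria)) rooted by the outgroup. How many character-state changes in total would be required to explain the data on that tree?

Map each character onto ((Helioaria,(Stenis,Dromeus)),(Ichnella,Scleraria)) (rooted by Lithion) and count the minimum state changes it requires (Fitch parsimony):
spiracle pair III lost: 2; cranial crest: 2; asymmetric ears: 1; enlarged canines: 1; nictitating membrane: 2.
Total tree length = 8.

8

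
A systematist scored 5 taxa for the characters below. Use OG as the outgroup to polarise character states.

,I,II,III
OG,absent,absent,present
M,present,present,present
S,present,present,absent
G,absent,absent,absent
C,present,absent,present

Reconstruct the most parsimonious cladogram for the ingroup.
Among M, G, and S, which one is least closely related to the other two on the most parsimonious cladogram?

G

Character polarity is set by the outgroup: the derived state is whichever differs from the outgroup's state, so for III the derived state is 'absent', and for the remaining characters it is 'present'.
I (derived state 'present') is shared by C, M, and S — a synapomorphy uniting that clade.
Only M and S show the derived state 'present' for II, supporting them as a clade.
III groups G and S, which is incompatible with the clades supported by the remaining characters; treating it as convergent (homoplasy) costs fewer steps than any alternative tree.
Most parsimonious ingroup topology: (((M,S),C),G).
M and S share a more recent common ancestor with each other than either does with G, so G is the least closely related of the three.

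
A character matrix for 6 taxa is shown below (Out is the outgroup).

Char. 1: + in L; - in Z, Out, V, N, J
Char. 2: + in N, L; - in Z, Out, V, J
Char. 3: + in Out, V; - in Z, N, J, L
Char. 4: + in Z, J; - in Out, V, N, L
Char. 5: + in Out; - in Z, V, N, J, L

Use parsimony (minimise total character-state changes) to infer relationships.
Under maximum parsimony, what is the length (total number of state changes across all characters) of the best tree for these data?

Character polarity is set by the outgroup: the derived state is whichever differs from the outgroup's state, so for Char. 3, Char. 5 the derived state is '-', and for the remaining characters it is '+'.
Char. 1: derived state '+' in L only — an autapomorphy, so it tells us nothing about relationships among taxa.
Only L and N show the derived state '+' for Char. 2, supporting them as a clade.
Only J, L, N, and Z show the derived state '-' for Char. 3, supporting them as a clade.
Char. 4 (derived state '+') is shared by J and Z — a synapomorphy uniting that clade.
Char. 5 (derived state '-') is shared by all ingroup taxa — unites the whole ingroup.
Most parsimonious ingroup topology: (((Z,J),(N,L)),V).
Changes per character on this tree: Char. 1: 1; Char. 2: 1; Char. 3: 1; Char. 4: 1; Char. 5: 1.
Total = 5.

5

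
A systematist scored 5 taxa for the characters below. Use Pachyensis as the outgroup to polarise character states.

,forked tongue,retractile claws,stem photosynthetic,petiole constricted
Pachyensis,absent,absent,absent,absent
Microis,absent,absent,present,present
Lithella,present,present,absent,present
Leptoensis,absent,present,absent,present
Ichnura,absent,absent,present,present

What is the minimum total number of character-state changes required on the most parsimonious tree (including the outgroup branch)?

4

The outgroup has state 'absent' for every character, so 'present' is the derived state throughout.
forked tongue: derived state 'present' in Lithella only — an autapomorphy, so it tells us nothing about relationships among taxa.
Only Leptoensis and Lithella show the derived state 'present' for retractile claws, supporting them as a clade.
Only Ichnura and Microis show the derived state 'present' for stem photosynthetic, supporting them as a clade.
petiole constricted (derived state 'present') is shared by all ingroup taxa — unites the whole ingroup.
Most parsimonious ingroup topology: ((Microis,Ichnura),(Lithella,Leptoensis)).
Changes per character on this tree: forked tongue: 1; retractile claws: 1; stem photosynthetic: 1; petiole constricted: 1.
Total = 4.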